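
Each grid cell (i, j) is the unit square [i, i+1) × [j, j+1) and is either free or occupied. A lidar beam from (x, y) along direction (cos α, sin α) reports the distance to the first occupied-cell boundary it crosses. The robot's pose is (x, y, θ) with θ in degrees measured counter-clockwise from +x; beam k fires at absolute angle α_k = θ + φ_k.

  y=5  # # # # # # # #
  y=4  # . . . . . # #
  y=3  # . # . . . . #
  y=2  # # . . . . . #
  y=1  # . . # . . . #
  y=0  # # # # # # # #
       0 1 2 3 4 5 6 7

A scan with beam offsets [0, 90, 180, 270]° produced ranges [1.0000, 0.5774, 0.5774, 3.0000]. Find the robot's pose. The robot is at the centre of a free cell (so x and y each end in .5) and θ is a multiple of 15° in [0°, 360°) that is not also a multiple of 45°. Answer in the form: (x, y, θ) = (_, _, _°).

(x, y, θ) = (6.5, 3.5, 300°)

Candidates: 20 free-cell centres × 16 headings = 320 poses. Raycast each; keep the one whose scan matches to 4 dp.
  (2.5, 4.5, 240°): beam 1 = 0.5774 ≠ 1.0000 ✗
  (5.5, 1.5, 165°): beam 1 = 1.5529 ≠ 1.0000 ✗
  (4.5, 2.5, 165°): beam 1 = 1.9319 ≠ 1.0000 ✗
  (2.5, 2.5, 30°): beam 1 = 4.0415 ≠ 1.0000 ✗
  …
  (6.5, 3.5, 300°): r_1=1.0000, r_2=0.5774, r_3=0.5774, r_4=3.0000 — all match ✓
Only this pose fits every beam.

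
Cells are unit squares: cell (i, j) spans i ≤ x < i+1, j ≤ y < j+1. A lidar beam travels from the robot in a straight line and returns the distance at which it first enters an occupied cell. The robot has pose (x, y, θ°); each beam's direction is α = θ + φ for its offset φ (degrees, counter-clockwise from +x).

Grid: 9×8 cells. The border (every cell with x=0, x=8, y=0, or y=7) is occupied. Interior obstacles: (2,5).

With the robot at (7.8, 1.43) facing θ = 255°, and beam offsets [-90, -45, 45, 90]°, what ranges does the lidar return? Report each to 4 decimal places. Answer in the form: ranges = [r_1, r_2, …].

ranges = [7.0399, 0.8600, 0.4000, 0.2071]

beam 1: φ=-90°, α=165°
  d=(-0.9659,0.2588)  start (7,1)  tX=0.8282 tY=2.2023  stride 1/|dx|=1.0353 1/|dy|=3.8637
    cross x-line → (6,1), t=0.8282
    cross x-line → (5,1), t=1.8635
    cross y-line → (5,2), t=2.2023
    cross x-line → (4,2), t=2.8988
    cross x-line → (3,2), t=3.9340
    cross x-line → (2,2), t=4.9693
    cross x-line → (1,2), t=6.0046
    cross y-line → (1,3), t=6.0660
    cross x-line → (0,3), t=7.0399 (wall)
  → r_1 = 7.0399
beam 2: φ=-45°, α=210°
  d=(-0.8660,-0.5000)  start (7,1)  tX=0.9238 tY=0.8600  stride 1/|dx|=1.1547 1/|dy|=2.0000
    cross y-line → (7,0), t=0.8600 (wall)
  → r_2 = 0.8600
beam 3: φ=45°, α=300°
  d=(0.5000,-0.8660)  start (7,1)  tX=0.4000 tY=0.4965  stride 1/|dx|=2.0000 1/|dy|=1.1547
    cross x-line → (8,1), t=0.4000 (wall)
  → r_3 = 0.4000
beam 4: φ=90°, α=345°
  d=(0.9659,-0.2588)  start (7,1)  tX=0.2071 tY=1.6614  stride 1/|dx|=1.0353 1/|dy|=3.8637
    cross x-line → (8,1), t=0.2071 (wall)
  → r_4 = 0.2071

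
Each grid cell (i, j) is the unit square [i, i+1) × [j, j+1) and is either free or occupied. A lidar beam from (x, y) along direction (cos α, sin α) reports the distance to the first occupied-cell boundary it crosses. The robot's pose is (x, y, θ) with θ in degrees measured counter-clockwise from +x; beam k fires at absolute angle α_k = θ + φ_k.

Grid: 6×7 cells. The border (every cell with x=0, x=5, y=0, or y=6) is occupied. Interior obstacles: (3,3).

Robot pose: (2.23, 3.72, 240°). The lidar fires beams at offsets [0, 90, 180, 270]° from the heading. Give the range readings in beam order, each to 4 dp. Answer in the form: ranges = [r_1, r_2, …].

ranges = [2.4600, 0.8891, 2.6327, 1.4203]

beam 1: φ=0°, α=240°
  direction (-0.5000, -0.8660); cell (2,3); t to first gridline: x 0.4600, y 0.8314 (then +2.0000 / +1.1547)
    (1,3) via x @ 0.4600
    (1,2) via y @ 0.8314
    (1,1) via y @ 1.9861
    (0,1) via x @ 2.4600  # hit
  → r_1 = 2.4600
beam 2: φ=90°, α=330°
  direction (0.8660, -0.5000); cell (2,3); t to first gridline: x 0.8891, y 1.4400 (then +1.1547 / +2.0000)
    (3,3) via x @ 0.8891  # hit
  → r_2 = 0.8891
beam 3: φ=180°, α=60°
  direction (0.5000, 0.8660); cell (2,3); t to first gridline: x 1.5400, y 0.3233 (then +2.0000 / +1.1547)
    (2,4) via y @ 0.3233
    (2,5) via y @ 1.4780
    (3,5) via x @ 1.5400
    (3,6) via y @ 2.6327  # hit
  → r_3 = 2.6327
beam 4: φ=270°, α=150°
  direction (-0.8660, 0.5000); cell (2,3); t to first gridline: x 0.2656, y 0.5600 (then +1.1547 / +2.0000)
    (1,3) via x @ 0.2656
    (1,4) via y @ 0.5600
    (0,4) via x @ 1.4203  # hit
  → r_4 = 1.4203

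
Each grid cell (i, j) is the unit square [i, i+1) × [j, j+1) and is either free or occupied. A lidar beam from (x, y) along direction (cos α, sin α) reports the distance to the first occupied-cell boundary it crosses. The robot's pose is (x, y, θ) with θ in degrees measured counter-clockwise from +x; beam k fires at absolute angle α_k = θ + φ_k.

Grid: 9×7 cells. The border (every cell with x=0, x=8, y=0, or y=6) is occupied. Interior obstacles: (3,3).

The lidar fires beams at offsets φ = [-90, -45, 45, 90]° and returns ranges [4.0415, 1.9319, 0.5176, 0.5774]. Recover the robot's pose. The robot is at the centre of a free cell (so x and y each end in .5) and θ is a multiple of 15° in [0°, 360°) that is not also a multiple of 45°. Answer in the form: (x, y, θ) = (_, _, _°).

The pose lattice has 34·16 = 544 candidates. Test each by forward raycasting.
  (7.5, 2.5, 285°): beam 1 = 5.7956 ≠ 4.0415 ✗
  (1.5, 2.5, 165°): beam 1 = 3.6235 ≠ 4.0415 ✗
  (6.5, 1.5, 330°): beam 1 = 0.5774 ≠ 4.0415 ✗
  (5.5, 1.5, 15°): beam 1 = 0.5176 ≠ 4.0415 ✗
  …
  (7.5, 1.5, 240°): r_1=4.0415, r_2=1.9319, r_3=0.5176, r_4=0.5774 — all match ✓
No second candidate reproduces the full scan.

(x, y, θ) = (7.5, 1.5, 240°)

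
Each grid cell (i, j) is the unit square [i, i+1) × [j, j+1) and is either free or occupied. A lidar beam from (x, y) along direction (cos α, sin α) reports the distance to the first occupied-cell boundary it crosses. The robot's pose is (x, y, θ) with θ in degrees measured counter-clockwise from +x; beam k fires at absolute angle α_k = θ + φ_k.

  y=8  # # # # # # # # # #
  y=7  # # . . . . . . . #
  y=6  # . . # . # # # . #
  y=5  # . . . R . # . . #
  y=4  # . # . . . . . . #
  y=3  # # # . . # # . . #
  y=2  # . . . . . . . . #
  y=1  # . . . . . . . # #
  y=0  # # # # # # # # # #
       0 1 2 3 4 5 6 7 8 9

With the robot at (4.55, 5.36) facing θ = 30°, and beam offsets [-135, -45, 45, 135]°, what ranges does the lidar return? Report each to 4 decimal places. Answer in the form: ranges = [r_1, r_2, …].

ranges = [4.5138, 4.6070, 2.7331, 3.6752]

beam 1: φ=-135°, α=255°
  d=(-0.2588,-0.9659)  start (4,5)  tX=2.1250 tY=0.3727  stride 1/|dx|=3.8637 1/|dy|=1.0353
    cross y-line → (4,4), t=0.3727
    cross y-line → (4,3), t=1.4080
    cross x-line → (3,3), t=2.1250
    cross y-line → (3,2), t=2.4433
    cross y-line → (3,1), t=3.4785
    cross y-line → (3,0), t=4.5138 (wall)
  → r_1 = 4.5138
beam 2: φ=-45°, α=345°
  d=(0.9659,-0.2588)  start (4,5)  tX=0.4659 tY=1.3909  stride 1/|dx|=1.0353 1/|dy|=3.8637
    cross x-line → (5,5), t=0.4659
    cross y-line → (5,4), t=1.3909
    cross x-line → (6,4), t=1.5012
    cross x-line → (7,4), t=2.5364
    cross x-line → (8,4), t=3.5717
    cross x-line → (9,4), t=4.6070 (wall)
  → r_2 = 4.6070
beam 3: φ=45°, α=75°
  d=(0.2588,0.9659)  start (4,5)  tX=1.7387 tY=0.6626  stride 1/|dx|=3.8637 1/|dy|=1.0353
    cross y-line → (4,6), t=0.6626
    cross y-line → (4,7), t=1.6979
    cross x-line → (5,7), t=1.7387
    cross y-line → (5,8), t=2.7331 (wall)
  → r_3 = 2.7331
beam 4: φ=135°, α=165°
  d=(-0.9659,0.2588)  start (4,5)  tX=0.5694 tY=2.4728  stride 1/|dx|=1.0353 1/|dy|=3.8637
    cross x-line → (3,5), t=0.5694
    cross x-line → (2,5), t=1.6047
    cross y-line → (2,6), t=2.4728
    cross x-line → (1,6), t=2.6400
    cross x-line → (0,6), t=3.6752 (wall)
  → r_4 = 3.6752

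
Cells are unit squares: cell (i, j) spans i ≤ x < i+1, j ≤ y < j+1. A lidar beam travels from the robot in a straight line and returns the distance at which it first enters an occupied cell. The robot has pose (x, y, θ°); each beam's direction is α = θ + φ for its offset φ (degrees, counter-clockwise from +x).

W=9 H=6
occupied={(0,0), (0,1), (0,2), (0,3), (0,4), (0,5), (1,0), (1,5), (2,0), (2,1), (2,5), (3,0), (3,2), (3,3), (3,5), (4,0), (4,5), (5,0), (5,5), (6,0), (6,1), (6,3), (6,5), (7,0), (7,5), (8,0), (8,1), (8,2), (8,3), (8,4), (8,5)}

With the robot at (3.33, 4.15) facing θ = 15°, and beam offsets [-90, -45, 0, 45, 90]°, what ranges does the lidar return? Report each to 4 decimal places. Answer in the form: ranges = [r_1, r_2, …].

beam 1: φ=-90°, α=285°
  d=(0.2588,-0.9659)  start (3,4)  tX=2.5887 tY=0.1553  stride 1/|dx|=3.8637 1/|dy|=1.0353
    cross y-line → (3,3), t=0.1553 (wall)
  → r_1 = 0.1553
beam 2: φ=-45°, α=330°
  d=(0.8660,-0.5000)  start (3,4)  tX=0.7736 tY=0.3000  stride 1/|dx|=1.1547 1/|dy|=2.0000
    cross y-line → (3,3), t=0.3000 (wall)
  → r_2 = 0.3000
beam 3: φ=0°, α=15°
  d=(0.9659,0.2588)  start (3,4)  tX=0.6936 tY=3.2841  stride 1/|dx|=1.0353 1/|dy|=3.8637
    cross x-line → (4,4), t=0.6936
    cross x-line → (5,4), t=1.7289
    cross x-line → (6,4), t=2.7642
    cross y-line → (6,5), t=3.2841 (wall)
  → r_3 = 3.2841
beam 4: φ=45°, α=60°
  d=(0.5000,0.8660)  start (3,4)  tX=1.3400 tY=0.9815  stride 1/|dx|=2.0000 1/|dy|=1.1547
    cross y-line → (3,5), t=0.9815 (wall)
  → r_4 = 0.9815
beam 5: φ=90°, α=105°
  d=(-0.2588,0.9659)  start (3,4)  tX=1.2750 tY=0.8800  stride 1/|dx|=3.8637 1/|dy|=1.0353
    cross y-line → (3,5), t=0.8800 (wall)
  → r_5 = 0.8800

ranges = [0.1553, 0.3000, 3.2841, 0.9815, 0.8800]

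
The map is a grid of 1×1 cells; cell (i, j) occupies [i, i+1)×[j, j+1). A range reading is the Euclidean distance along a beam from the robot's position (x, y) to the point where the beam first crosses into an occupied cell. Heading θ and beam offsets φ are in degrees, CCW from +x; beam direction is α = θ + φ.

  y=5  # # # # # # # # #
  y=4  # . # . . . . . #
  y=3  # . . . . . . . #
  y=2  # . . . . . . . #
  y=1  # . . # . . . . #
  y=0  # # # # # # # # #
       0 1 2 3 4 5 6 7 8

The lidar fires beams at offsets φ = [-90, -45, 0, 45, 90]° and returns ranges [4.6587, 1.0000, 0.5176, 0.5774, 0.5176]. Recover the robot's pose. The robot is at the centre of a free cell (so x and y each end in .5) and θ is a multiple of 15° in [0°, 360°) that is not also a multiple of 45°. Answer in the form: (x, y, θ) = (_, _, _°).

Candidates: 26 free-cell centres × 16 headings = 416 poses. Raycast each; keep the one whose scan matches to 4 dp.
  (4.5, 1.5, 120°): beam 1 = 4.0415 ≠ 4.6587 ✗
  (2.5, 2.5, 105°): beam 1 = 5.6940 ≠ 4.6587 ✗
  (3.5, 3.5, 30°): beam 1 = 2.8868 ≠ 4.6587 ✗
  (4.5, 4.5, 210°): beam 1 = 0.5774 ≠ 4.6587 ✗
  …
  (3.5, 4.5, 75°): r_1=4.6587, r_2=1.0000, r_3=0.5176, r_4=0.5774, r_5=0.5176 — all match ✓
Unique over the lattice → pose = (3.5, 4.5, 75°).

(x, y, θ) = (3.5, 4.5, 75°)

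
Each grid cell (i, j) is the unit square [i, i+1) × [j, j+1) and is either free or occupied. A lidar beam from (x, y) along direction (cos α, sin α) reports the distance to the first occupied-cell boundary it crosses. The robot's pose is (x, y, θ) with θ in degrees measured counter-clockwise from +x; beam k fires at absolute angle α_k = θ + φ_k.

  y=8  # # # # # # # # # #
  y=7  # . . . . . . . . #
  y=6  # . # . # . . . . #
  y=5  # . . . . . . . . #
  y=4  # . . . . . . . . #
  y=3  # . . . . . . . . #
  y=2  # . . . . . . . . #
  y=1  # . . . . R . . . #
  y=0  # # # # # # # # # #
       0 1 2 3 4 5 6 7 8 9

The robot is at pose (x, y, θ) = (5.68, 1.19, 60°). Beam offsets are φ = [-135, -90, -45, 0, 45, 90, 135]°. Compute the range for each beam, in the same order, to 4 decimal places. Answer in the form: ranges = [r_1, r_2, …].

beam 1: φ=-135°, α=285°
  cosα=0.2588 sinα=-0.9659 | (5,1) | tMaxX 1.2364 tMaxY 0.1967 | tΔX 3.8637 tΔY 1.0353
    t=0.1967 [y] (5,0) — stop
  → r_1 = 0.1967
beam 2: φ=-90°, α=330°
  cosα=0.8660 sinα=-0.5000 | (5,1) | tMaxX 0.3695 tMaxY 0.3800 | tΔX 1.1547 tΔY 2.0000
    t=0.3695 [x] (6,1)
    t=0.3800 [y] (6,0) — stop
  → r_2 = 0.3800
beam 3: φ=-45°, α=15°
  cosα=0.9659 sinα=0.2588 | (5,1) | tMaxX 0.3313 tMaxY 3.1296 | tΔX 1.0353 tΔY 3.8637
    t=0.3313 [x] (6,1)
    t=1.3666 [x] (7,1)
    t=2.4018 [x] (8,1)
    t=3.1296 [y] (8,2)
    t=3.4371 [x] (9,2) — stop
  → r_3 = 3.4371
beam 4: φ=0°, α=60°
  cosα=0.5000 sinα=0.8660 | (5,1) | tMaxX 0.6400 tMaxY 0.9353 | tΔX 2.0000 tΔY 1.1547
    t=0.6400 [x] (6,1)
    t=0.9353 [y] (6,2)
    t=2.0900 [y] (6,3)
    t=2.6400 [x] (7,3)
    t=3.2447 [y] (7,4)
    t=4.3994 [y] (7,5)
    t=4.6400 [x] (8,5)
    t=5.5541 [y] (8,6)
    t=6.6400 [x] (9,6) — stop
  → r_4 = 6.6400
beam 5: φ=45°, α=105°
  cosα=-0.2588 sinα=0.9659 | (5,1) | tMaxX 2.6273 tMaxY 0.8386 | tΔX 3.8637 tΔY 1.0353
    t=0.8386 [y] (5,2)
    t=1.8738 [y] (5,3)
    t=2.6273 [x] (4,3)
    t=2.9091 [y] (4,4)
    t=3.9444 [y] (4,5)
    t=4.9797 [y] (4,6) — stop
  → r_5 = 4.9797
beam 6: φ=90°, α=150°
  cosα=-0.8660 sinα=0.5000 | (5,1) | tMaxX 0.7852 tMaxY 1.6200 | tΔX 1.1547 tΔY 2.0000
    t=0.7852 [x] (4,1)
    t=1.6200 [y] (4,2)
    t=1.9399 [x] (3,2)
    t=3.0946 [x] (2,2)
    t=3.6200 [y] (2,3)
    t=4.2493 [x] (1,3)
    t=5.4040 [x] (0,3) — stop
  → r_6 = 5.4040
beam 7: φ=135°, α=195°
  cosα=-0.9659 sinα=-0.2588 | (5,1) | tMaxX 0.7040 tMaxY 0.7341 | tΔX 1.0353 tΔY 3.8637
    t=0.7040 [x] (4,1)
    t=0.7341 [y] (4,0) — stop
  → r_7 = 0.7341

ranges = [0.1967, 0.3800, 3.4371, 6.6400, 4.9797, 5.4040, 0.7341]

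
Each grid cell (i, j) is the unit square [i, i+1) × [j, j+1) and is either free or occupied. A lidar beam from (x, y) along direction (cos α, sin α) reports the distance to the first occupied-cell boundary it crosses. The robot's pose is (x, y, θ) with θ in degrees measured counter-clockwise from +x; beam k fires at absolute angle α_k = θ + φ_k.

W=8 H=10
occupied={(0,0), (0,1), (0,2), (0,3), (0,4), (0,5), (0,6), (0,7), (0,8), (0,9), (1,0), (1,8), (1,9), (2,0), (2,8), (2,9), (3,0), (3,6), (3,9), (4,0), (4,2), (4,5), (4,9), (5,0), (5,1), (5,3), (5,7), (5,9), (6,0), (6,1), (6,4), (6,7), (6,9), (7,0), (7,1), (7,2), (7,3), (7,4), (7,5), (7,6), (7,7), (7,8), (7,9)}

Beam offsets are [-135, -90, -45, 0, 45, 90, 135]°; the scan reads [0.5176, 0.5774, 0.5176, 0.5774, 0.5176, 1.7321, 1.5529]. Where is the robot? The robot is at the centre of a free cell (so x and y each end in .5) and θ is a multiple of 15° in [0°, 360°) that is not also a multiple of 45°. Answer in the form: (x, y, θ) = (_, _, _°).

(x, y, θ) = (6.5, 3.5, 150°)

The pose lattice has 37·16 = 592 candidates. Test each by forward raycasting.
  (1.5, 7.5, 255°): beam 1 = 0.5774 ≠ 0.5176 ✗
  (1.5, 6.5, 210°): beam 1 = 1.5529 ≠ 0.5176 ✗
  (1.5, 3.5, 195°): beam 1 = 3.0000 ≠ 0.5176 ✗
  (2.5, 3.5, 60°): beam 1 = 2.5882 ≠ 0.5176 ✗
  …
  (6.5, 3.5, 150°): r_1=0.5176, r_2=0.5774, r_3=0.5176, r_4=0.5774, r_5=0.5176, r_6=1.7321, r_7=1.5529 — all match ✓
Only this pose fits every beam.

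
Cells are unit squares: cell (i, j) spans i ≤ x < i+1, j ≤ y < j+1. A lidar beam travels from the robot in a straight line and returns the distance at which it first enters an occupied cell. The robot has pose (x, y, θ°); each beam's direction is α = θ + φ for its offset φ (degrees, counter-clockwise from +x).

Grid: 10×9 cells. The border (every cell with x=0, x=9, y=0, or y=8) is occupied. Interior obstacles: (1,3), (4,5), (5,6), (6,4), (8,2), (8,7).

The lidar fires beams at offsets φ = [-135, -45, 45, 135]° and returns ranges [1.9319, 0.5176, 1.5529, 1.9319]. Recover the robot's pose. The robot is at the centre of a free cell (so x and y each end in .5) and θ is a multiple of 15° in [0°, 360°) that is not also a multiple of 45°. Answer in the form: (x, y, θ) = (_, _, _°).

Candidates: 50 free-cell centres × 16 headings = 800 poses. Raycast each; keep the one whose scan matches to 4 dp.
  (4.5, 2.5, 30°): beam 1 = 1.5529 ≠ 1.9319 ✗
  (1.5, 5.5, 120°): beam 1 = 4.6587 ≠ 1.9319 ✗
  (3.5, 3.5, 210°): beam 2 = 1.5529 ≠ 0.5176 ✗
  (3.5, 7.5, 285°): beam 1 = 1.0000 ≠ 1.9319 ✗
  …
  (8.5, 5.5, 60°): r_1=1.9319, r_2=0.5176, r_3=1.5529, r_4=1.9319 — all match ✓
Unique over the lattice → pose = (8.5, 5.5, 60°).

(x, y, θ) = (8.5, 5.5, 60°)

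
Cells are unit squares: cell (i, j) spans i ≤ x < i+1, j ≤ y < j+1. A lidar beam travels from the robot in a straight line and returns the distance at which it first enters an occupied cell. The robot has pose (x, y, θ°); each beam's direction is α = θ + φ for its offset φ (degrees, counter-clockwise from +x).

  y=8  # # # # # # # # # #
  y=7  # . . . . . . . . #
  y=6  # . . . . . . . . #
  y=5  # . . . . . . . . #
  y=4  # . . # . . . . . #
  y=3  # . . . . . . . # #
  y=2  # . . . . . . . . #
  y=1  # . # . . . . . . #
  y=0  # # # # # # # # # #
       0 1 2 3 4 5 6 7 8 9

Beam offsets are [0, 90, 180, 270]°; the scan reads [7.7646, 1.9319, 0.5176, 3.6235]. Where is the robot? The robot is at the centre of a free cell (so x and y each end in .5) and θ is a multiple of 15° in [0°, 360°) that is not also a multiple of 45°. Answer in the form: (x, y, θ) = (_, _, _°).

(x, y, θ) = (1.5, 5.5, 15°)

Candidates: 53 free-cell centres × 16 headings = 848 poses. Raycast each; keep the one whose scan matches to 4 dp.
  (4.5, 2.5, 15°): beam 1 = 3.6235 ≠ 7.7646 ✗
  (4.5, 1.5, 240°): beam 1 = 0.5774 ≠ 7.7646 ✗
  (5.5, 5.5, 165°): beam 1 = 4.6587 ≠ 7.7646 ✗
  (4.5, 4.5, 120°): beam 1 = 4.0415 ≠ 7.7646 ✗
  (4.5, 2.5, 255°): beam 1 = 1.5529 ≠ 7.7646 ✗
  …
  (1.5, 5.5, 15°): r_1=7.7646, r_2=1.9319, r_3=0.5176, r_4=3.6235 — all match ✓
No second candidate reproduces the full scan.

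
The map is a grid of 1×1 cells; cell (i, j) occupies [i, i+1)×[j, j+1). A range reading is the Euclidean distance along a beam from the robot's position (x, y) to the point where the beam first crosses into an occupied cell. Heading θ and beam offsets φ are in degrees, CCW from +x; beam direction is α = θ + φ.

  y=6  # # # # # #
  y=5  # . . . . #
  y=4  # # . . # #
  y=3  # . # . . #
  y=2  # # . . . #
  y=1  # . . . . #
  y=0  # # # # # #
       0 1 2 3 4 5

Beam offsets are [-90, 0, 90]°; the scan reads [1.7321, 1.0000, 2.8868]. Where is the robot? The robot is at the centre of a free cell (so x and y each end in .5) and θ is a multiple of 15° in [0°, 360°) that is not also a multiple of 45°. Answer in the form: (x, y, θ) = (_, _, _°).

(x, y, θ) = (3.5, 2.5, 120°)

Candidates: 16 free-cell centres × 16 headings = 256 poses. Raycast each; keep the one whose scan matches to 4 dp.
  (2.5, 1.5, 285°): beam 1 = 1.5529 ≠ 1.7321 ✗
  (4.5, 3.5, 285°): beam 1 = 1.5529 ≠ 1.7321 ✗
  (4.5, 5.5, 345°): beam 1 = 0.5176 ≠ 1.7321 ✗
  (1.5, 3.5, 105°): beam 1 = 0.5176 ≠ 1.7321 ✗
  (1.5, 1.5, 300°): beam 1 = 0.5774 ≠ 1.7321 ✗
  …
  (3.5, 2.5, 120°): r_1=1.7321, r_2=1.0000, r_3=2.8868 — all match ✓
Only this pose fits every beam.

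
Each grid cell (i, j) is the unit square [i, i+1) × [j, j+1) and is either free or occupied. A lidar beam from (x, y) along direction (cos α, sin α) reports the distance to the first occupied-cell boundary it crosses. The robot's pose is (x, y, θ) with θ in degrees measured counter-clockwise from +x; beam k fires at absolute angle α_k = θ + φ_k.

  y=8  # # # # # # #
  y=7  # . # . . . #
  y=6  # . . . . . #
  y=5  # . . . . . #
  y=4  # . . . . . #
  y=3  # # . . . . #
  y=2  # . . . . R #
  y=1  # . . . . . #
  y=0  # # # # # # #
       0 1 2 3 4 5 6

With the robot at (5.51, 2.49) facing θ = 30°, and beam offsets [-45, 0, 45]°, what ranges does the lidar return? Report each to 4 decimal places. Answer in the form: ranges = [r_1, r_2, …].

ranges = [0.5073, 0.5658, 1.8932]

beam 1: φ=-45°, α=345°
  cosα=0.9659 sinα=-0.2588 | (5,2) | tMaxX 0.5073 tMaxY 1.8932 | tΔX 1.0353 tΔY 3.8637
    t=0.5073 [x] (6,2) — stop
  → r_1 = 0.5073
beam 2: φ=0°, α=30°
  cosα=0.8660 sinα=0.5000 | (5,2) | tMaxX 0.5658 tMaxY 1.0200 | tΔX 1.1547 tΔY 2.0000
    t=0.5658 [x] (6,2) — stop
  → r_2 = 0.5658
beam 3: φ=45°, α=75°
  cosα=0.2588 sinα=0.9659 | (5,2) | tMaxX 1.8932 tMaxY 0.5280 | tΔX 3.8637 tΔY 1.0353
    t=0.5280 [y] (5,3)
    t=1.5633 [y] (5,4)
    t=1.8932 [x] (6,4) — stop
  → r_3 = 1.8932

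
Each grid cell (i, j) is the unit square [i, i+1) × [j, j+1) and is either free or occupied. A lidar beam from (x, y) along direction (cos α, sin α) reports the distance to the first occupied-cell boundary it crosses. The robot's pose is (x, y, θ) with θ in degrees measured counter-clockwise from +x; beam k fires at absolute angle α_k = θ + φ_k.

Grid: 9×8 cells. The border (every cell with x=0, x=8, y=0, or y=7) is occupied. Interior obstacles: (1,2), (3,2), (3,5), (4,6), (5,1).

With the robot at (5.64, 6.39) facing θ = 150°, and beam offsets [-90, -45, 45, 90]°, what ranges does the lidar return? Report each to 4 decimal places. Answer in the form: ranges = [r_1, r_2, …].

beam 1: φ=-90°, α=60°
  cosα=0.5000 sinα=0.8660 | (5,6) | tMaxX 0.7200 tMaxY 0.7044 | tΔX 2.0000 tΔY 1.1547
    t=0.7044 [y] (5,7) — stop
  → r_1 = 0.7044
beam 2: φ=-45°, α=105°
  cosα=-0.2588 sinα=0.9659 | (5,6) | tMaxX 2.4728 tMaxY 0.6315 | tΔX 3.8637 tΔY 1.0353
    t=0.6315 [y] (5,7) — stop
  → r_2 = 0.6315
beam 3: φ=45°, α=195°
  cosα=-0.9659 sinα=-0.2588 | (5,6) | tMaxX 0.6626 tMaxY 1.5068 | tΔX 1.0353 tΔY 3.8637
    t=0.6626 [x] (4,6) — stop
  → r_3 = 0.6626
beam 4: φ=90°, α=240°
  cosα=-0.5000 sinα=-0.8660 | (5,6) | tMaxX 1.2800 tMaxY 0.4503 | tΔX 2.0000 tΔY 1.1547
    t=0.4503 [y] (5,5)
    t=1.2800 [x] (4,5)
    t=1.6050 [y] (4,4)
    t=2.7597 [y] (4,3)
    t=3.2800 [x] (3,3)
    t=3.9144 [y] (3,2) — stop
  → r_4 = 3.9144

ranges = [0.7044, 0.6315, 0.6626, 3.9144]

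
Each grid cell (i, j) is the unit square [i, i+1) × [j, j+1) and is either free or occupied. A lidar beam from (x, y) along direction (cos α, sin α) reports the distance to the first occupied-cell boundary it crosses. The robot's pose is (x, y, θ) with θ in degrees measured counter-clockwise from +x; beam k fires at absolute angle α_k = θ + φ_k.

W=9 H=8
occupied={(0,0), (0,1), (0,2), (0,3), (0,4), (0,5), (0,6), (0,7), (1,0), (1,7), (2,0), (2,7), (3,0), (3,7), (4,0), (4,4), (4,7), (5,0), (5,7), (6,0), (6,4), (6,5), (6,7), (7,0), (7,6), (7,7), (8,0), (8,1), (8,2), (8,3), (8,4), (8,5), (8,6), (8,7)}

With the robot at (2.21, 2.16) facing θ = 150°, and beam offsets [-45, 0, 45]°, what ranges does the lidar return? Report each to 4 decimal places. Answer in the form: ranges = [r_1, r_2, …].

ranges = [4.6751, 1.3972, 1.2527]

beam 1: φ=-45°, α=105°
  cosα=-0.2588 sinα=0.9659 | (2,2) | tMaxX 0.8114 tMaxY 0.8696 | tΔX 3.8637 tΔY 1.0353
    t=0.8114 [x] (1,2)
    t=0.8696 [y] (1,3)
    t=1.9049 [y] (1,4)
    t=2.9402 [y] (1,5)
    t=3.9755 [y] (1,6)
    t=4.6751 [x] (0,6) — stop
  → r_1 = 4.6751
beam 2: φ=0°, α=150°
  cosα=-0.8660 sinα=0.5000 | (2,2) | tMaxX 0.2425 tMaxY 1.6800 | tΔX 1.1547 tΔY 2.0000
    t=0.2425 [x] (1,2)
    t=1.3972 [x] (0,2) — stop
  → r_2 = 1.3972
beam 3: φ=45°, α=195°
  cosα=-0.9659 sinα=-0.2588 | (2,2) | tMaxX 0.2174 tMaxY 0.6182 | tΔX 1.0353 tΔY 3.8637
    t=0.2174 [x] (1,2)
    t=0.6182 [y] (1,1)
    t=1.2527 [x] (0,1) — stop
  → r_3 = 1.2527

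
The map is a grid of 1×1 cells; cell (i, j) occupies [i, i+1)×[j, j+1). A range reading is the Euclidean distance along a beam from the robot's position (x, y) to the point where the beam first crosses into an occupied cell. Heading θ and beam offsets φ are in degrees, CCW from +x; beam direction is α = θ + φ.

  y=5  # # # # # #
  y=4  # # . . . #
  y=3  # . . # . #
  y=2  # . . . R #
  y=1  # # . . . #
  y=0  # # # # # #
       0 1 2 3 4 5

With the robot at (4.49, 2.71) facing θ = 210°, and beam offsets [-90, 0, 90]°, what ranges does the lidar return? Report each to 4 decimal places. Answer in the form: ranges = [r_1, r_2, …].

beam 1: φ=-90°, α=120°
  cosα=-0.5000 sinα=0.8660 | (4,2) | tMaxX 0.9800 tMaxY 0.3349 | tΔX 2.0000 tΔY 1.1547
    t=0.3349 [y] (4,3)
    t=0.9800 [x] (3,3) — stop
  → r_1 = 0.9800
beam 2: φ=0°, α=210°
  cosα=-0.8660 sinα=-0.5000 | (4,2) | tMaxX 0.5658 tMaxY 1.4200 | tΔX 1.1547 tΔY 2.0000
    t=0.5658 [x] (3,2)
    t=1.4200 [y] (3,1)
    t=1.7205 [x] (2,1)
    t=2.8752 [x] (1,1) — stop
  → r_2 = 2.8752
beam 3: φ=90°, α=300°
  cosα=0.5000 sinα=-0.8660 | (4,2) | tMaxX 1.0200 tMaxY 0.8198 | tΔX 2.0000 tΔY 1.1547
    t=0.8198 [y] (4,1)
    t=1.0200 [x] (5,1) — stop
  → r_3 = 1.0200

ranges = [0.9800, 2.8752, 1.0200]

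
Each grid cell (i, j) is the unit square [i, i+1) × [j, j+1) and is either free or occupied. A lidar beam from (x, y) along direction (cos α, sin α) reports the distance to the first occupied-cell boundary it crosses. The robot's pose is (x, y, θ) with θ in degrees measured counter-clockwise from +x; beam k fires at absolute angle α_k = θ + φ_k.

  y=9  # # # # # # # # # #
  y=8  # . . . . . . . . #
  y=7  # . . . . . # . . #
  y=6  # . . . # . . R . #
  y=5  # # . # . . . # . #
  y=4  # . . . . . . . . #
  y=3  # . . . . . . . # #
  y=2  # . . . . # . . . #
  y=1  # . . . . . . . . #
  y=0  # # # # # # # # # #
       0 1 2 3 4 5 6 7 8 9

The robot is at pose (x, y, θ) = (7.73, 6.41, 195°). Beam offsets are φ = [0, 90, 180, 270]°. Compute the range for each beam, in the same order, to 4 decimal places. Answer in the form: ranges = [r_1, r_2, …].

beam 1: φ=0°, α=195°
  d=(-0.9659,-0.2588)  start (7,6)  tX=0.7558 tY=1.5841  stride 1/|dx|=1.0353 1/|dy|=3.8637
    cross x-line → (6,6), t=0.7558
    cross y-line → (6,5), t=1.5841
    cross x-line → (5,5), t=1.7910
    cross x-line → (4,5), t=2.8263
    cross x-line → (3,5), t=3.8616 (wall)
  → r_1 = 3.8616
beam 2: φ=90°, α=285°
  d=(0.2588,-0.9659)  start (7,6)  tX=1.0432 tY=0.4245  stride 1/|dx|=3.8637 1/|dy|=1.0353
    cross y-line → (7,5), t=0.4245 (wall)
  → r_2 = 0.4245
beam 3: φ=180°, α=15°
  d=(0.9659,0.2588)  start (7,6)  tX=0.2795 tY=2.2796  stride 1/|dx|=1.0353 1/|dy|=3.8637
    cross x-line → (8,6), t=0.2795
    cross x-line → (9,6), t=1.3148 (wall)
  → r_3 = 1.3148
beam 4: φ=270°, α=105°
  d=(-0.2588,0.9659)  start (7,6)  tX=2.8205 tY=0.6108  stride 1/|dx|=3.8637 1/|dy|=1.0353
    cross y-line → (7,7), t=0.6108
    cross y-line → (7,8), t=1.6461
    cross y-line → (7,9), t=2.6814 (wall)
  → r_4 = 2.6814

ranges = [3.8616, 0.4245, 1.3148, 2.6814]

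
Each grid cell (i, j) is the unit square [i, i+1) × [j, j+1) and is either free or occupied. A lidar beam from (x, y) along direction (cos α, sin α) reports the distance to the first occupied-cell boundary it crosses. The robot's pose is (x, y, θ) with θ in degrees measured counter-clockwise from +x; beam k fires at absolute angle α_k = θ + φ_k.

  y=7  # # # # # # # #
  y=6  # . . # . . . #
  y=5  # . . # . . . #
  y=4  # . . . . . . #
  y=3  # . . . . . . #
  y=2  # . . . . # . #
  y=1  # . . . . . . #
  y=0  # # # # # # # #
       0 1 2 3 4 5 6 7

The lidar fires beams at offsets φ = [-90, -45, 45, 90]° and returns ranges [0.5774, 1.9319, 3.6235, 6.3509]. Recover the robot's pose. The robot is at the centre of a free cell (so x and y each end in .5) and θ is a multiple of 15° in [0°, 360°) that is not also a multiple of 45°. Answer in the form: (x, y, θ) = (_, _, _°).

(x, y, θ) = (1.5, 3.5, 300°)

Enumerate (i+0.5, j+0.5, θ) over the 33 free cells and 16 admissible headings. For each, cast all 4 beams and compare to the given ranges.
  (5.5, 1.5, 345°): beam 1 = 0.5176 ≠ 0.5774 ✗
  (6.5, 5.5, 30°): beam 1 = 1.0000 ≠ 0.5774 ✗
  (1.5, 3.5, 255°): beam 1 = 0.5176 ≠ 0.5774 ✗
  (3.5, 3.5, 285°): beam 1 = 2.5882 ≠ 0.5774 ✗
  (4.5, 2.5, 165°): beam 1 = 4.6587 ≠ 0.5774 ✗
  …
  (1.5, 3.5, 300°): r_1=0.5774, r_2=1.9319, r_3=3.6235, r_4=6.3509 — all match ✓
No second candidate reproduces the full scan.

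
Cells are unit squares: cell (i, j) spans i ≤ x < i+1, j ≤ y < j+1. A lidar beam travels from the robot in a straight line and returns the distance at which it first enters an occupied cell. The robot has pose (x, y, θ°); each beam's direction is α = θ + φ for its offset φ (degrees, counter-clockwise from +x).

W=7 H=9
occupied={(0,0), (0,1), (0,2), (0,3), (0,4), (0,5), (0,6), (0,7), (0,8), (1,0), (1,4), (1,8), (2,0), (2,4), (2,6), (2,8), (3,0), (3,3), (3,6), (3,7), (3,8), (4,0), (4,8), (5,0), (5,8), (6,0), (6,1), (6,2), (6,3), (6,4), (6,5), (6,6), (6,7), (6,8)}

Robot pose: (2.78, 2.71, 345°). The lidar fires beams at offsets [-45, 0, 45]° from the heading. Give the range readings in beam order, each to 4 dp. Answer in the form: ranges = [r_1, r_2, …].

ranges = [1.9745, 3.3336, 0.5800]

beam 1: φ=-45°, α=300°
  direction (0.5000, -0.8660); cell (2,2); t to first gridline: x 0.4400, y 0.8198 (then +2.0000 / +1.1547)
    (3,2) via x @ 0.4400
    (3,1) via y @ 0.8198
    (3,0) via y @ 1.9745  # hit
  → r_1 = 1.9745
beam 2: φ=0°, α=345°
  direction (0.9659, -0.2588); cell (2,2); t to first gridline: x 0.2278, y 2.7432 (then +1.0353 / +3.8637)
    (3,2) via x @ 0.2278
    (4,2) via x @ 1.2630
    (5,2) via x @ 2.2983
    (5,1) via y @ 2.7432
    (6,1) via x @ 3.3336  # hit
  → r_2 = 3.3336
beam 3: φ=45°, α=30°
  direction (0.8660, 0.5000); cell (2,2); t to first gridline: x 0.2540, y 0.5800 (then +1.1547 / +2.0000)
    (3,2) via x @ 0.2540
    (3,3) via y @ 0.5800  # hit
  → r_3 = 0.5800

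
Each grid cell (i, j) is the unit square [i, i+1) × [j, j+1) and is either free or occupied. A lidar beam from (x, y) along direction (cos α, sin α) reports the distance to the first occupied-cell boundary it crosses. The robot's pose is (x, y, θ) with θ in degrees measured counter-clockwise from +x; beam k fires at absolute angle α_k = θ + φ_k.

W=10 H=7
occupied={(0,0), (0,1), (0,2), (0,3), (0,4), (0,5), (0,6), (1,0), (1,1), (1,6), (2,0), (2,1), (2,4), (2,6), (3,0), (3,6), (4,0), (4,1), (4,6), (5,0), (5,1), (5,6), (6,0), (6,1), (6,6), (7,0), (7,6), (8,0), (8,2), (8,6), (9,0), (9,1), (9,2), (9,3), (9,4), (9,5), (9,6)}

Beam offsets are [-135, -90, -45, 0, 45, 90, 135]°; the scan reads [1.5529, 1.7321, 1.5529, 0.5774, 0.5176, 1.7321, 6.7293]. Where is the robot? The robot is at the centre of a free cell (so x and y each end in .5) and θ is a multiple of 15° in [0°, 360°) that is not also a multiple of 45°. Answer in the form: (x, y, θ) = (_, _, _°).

Candidates: 33 free-cell centres × 16 headings = 528 poses. Raycast each; keep the one whose scan matches to 4 dp.
  (5.5, 3.5, 30°): beam 3 = 2.5882 ≠ 1.5529 ✗
  (1.5, 5.5, 300°): beam 1 = 0.5176 ≠ 1.5529 ✗
  (5.5, 4.5, 15°): beam 1 = 2.8868 ≠ 1.5529 ✗
  …
  (2.5, 2.5, 240°): r_1=1.5529, r_2=1.7321, r_3=1.5529, r_4=0.5774, r_5=0.5176, r_6=1.7321, r_7=6.7293 — all match ✓
Only this pose fits every beam.

(x, y, θ) = (2.5, 2.5, 240°)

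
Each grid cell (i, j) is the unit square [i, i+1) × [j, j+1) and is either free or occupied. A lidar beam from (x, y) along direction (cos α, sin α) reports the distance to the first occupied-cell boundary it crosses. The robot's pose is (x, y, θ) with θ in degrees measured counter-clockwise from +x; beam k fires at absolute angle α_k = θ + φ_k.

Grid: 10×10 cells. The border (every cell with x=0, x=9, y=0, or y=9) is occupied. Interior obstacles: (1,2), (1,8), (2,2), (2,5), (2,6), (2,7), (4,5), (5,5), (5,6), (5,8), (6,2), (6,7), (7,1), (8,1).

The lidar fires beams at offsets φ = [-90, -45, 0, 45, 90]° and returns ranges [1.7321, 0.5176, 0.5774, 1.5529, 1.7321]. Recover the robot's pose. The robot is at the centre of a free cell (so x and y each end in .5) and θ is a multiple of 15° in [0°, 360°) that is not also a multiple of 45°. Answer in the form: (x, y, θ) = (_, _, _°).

The pose lattice has 50·16 = 800 candidates. Test each by forward raycasting.
  (7.5, 3.5, 255°): beam 1 = 6.7293 ≠ 1.7321 ✗
  (3.5, 2.5, 240°): beam 1 = 0.5774 ≠ 1.7321 ✗
  (5.5, 3.5, 120°): beam 1 = 4.0415 ≠ 1.7321 ✗
  (4.5, 3.5, 285°): beam 1 = 1.9319 ≠ 1.7321 ✗
  (1.5, 1.5, 300°): beam 1 = 0.5774 ≠ 1.7321 ✗
  …
  (2.5, 4.5, 120°): r_1=1.7321, r_2=0.5176, r_3=0.5774, r_4=1.5529, r_5=1.7321 — all match ✓
Unique over the lattice → pose = (2.5, 4.5, 120°).

(x, y, θ) = (2.5, 4.5, 120°)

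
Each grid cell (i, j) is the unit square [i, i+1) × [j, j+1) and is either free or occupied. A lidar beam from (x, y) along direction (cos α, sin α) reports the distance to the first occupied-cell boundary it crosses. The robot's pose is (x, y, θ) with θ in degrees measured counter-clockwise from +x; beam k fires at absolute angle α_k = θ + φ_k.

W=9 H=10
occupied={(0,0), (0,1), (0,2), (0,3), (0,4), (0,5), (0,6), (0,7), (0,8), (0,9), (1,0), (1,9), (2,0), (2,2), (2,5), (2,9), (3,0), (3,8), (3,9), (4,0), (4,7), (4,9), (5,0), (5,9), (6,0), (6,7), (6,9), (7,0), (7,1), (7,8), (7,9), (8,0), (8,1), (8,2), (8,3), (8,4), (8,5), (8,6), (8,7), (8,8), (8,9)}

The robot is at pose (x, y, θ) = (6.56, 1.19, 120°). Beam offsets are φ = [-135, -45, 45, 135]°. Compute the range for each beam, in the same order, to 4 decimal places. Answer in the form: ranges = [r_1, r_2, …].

ranges = [0.4555, 5.5637, 3.6856, 0.1967]

beam 1: φ=-135°, α=345°
  cosα=0.9659 sinα=-0.2588 | (6,1) | tMaxX 0.4555 tMaxY 0.7341 | tΔX 1.0353 tΔY 3.8637
    t=0.4555 [x] (7,1) — stop
  → r_1 = 0.4555
beam 2: φ=-45°, α=75°
  cosα=0.2588 sinα=0.9659 | (6,1) | tMaxX 1.7000 tMaxY 0.8386 | tΔX 3.8637 tΔY 1.0353
    t=0.8386 [y] (6,2)
    t=1.7000 [x] (7,2)
    t=1.8738 [y] (7,3)
    t=2.9091 [y] (7,4)
    t=3.9444 [y] (7,5)
    t=4.9797 [y] (7,6)
    t=5.5637 [x] (8,6) — stop
  → r_2 = 5.5637
beam 3: φ=45°, α=165°
  cosα=-0.9659 sinα=0.2588 | (6,1) | tMaxX 0.5798 tMaxY 3.1296 | tΔX 1.0353 tΔY 3.8637
    t=0.5798 [x] (5,1)
    t=1.6150 [x] (4,1)
    t=2.6503 [x] (3,1)
    t=3.1296 [y] (3,2)
    t=3.6856 [x] (2,2) — stop
  → r_3 = 3.6856
beam 4: φ=135°, α=255°
  cosα=-0.2588 sinα=-0.9659 | (6,1) | tMaxX 2.1637 tMaxY 0.1967 | tΔX 3.8637 tΔY 1.0353
    t=0.1967 [y] (6,0) — stop
  → r_4 = 0.1967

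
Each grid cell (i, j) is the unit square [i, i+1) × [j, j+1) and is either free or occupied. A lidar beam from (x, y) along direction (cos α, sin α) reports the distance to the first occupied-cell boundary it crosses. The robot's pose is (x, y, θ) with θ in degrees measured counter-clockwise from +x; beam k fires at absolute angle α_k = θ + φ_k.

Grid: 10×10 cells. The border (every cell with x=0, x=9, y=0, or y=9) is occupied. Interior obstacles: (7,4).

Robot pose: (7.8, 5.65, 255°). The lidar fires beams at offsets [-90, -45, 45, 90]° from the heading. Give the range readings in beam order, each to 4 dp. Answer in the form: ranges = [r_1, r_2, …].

beam 1: φ=-90°, α=165°
  direction (-0.9659, 0.2588); cell (7,5); t to first gridline: x 0.8282, y 1.3523 (then +1.0353 / +3.8637)
    (6,5) via x @ 0.8282
    (6,6) via y @ 1.3523
    (5,6) via x @ 1.8635
    (4,6) via x @ 2.8988
    (3,6) via x @ 3.9340
    (2,6) via x @ 4.9693
    (2,7) via y @ 5.2160
    (1,7) via x @ 6.0046
    (0,7) via x @ 7.0399  # hit
  → r_1 = 7.0399
beam 2: φ=-45°, α=210°
  direction (-0.8660, -0.5000); cell (7,5); t to first gridline: x 0.9238, y 1.3000 (then +1.1547 / +2.0000)
    (6,5) via x @ 0.9238
    (6,4) via y @ 1.3000
    (5,4) via x @ 2.0785
    (4,4) via x @ 3.2332
    (4,3) via y @ 3.3000
    (3,3) via x @ 4.3879
    (3,2) via y @ 5.3000
    (2,2) via x @ 5.5426
    (1,2) via x @ 6.6973
    (1,1) via y @ 7.3000
    (0,1) via x @ 7.8520  # hit
  → r_2 = 7.8520
beam 3: φ=45°, α=300°
  direction (0.5000, -0.8660); cell (7,5); t to first gridline: x 0.4000, y 0.7506 (then +2.0000 / +1.1547)
    (8,5) via x @ 0.4000
    (8,4) via y @ 0.7506
    (8,3) via y @ 1.9053
    (9,3) via x @ 2.4000  # hit
  → r_3 = 2.4000
beam 4: φ=90°, α=345°
  direction (0.9659, -0.2588); cell (7,5); t to first gridline: x 0.2071, y 2.5114 (then +1.0353 / +3.8637)
    (8,5) via x @ 0.2071
    (9,5) via x @ 1.2423  # hit
  → r_4 = 1.2423

ranges = [7.0399, 7.8520, 2.4000, 1.2423]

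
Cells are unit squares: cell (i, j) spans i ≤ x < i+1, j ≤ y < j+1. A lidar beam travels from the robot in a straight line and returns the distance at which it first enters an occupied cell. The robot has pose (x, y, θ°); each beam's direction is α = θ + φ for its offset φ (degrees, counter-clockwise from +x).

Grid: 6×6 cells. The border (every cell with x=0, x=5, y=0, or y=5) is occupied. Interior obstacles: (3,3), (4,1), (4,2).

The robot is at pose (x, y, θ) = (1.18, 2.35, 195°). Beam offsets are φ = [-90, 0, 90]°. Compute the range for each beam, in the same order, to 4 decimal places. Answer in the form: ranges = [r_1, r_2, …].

ranges = [0.6955, 0.1863, 1.3976]

beam 1: φ=-90°, α=105°
  cosα=-0.2588 sinα=0.9659 | (1,2) | tMaxX 0.6955 tMaxY 0.6729 | tΔX 3.8637 tΔY 1.0353
    t=0.6729 [y] (1,3)
    t=0.6955 [x] (0,3) — stop
  → r_1 = 0.6955
beam 2: φ=0°, α=195°
  cosα=-0.9659 sinα=-0.2588 | (1,2) | tMaxX 0.1863 tMaxY 1.3523 | tΔX 1.0353 tΔY 3.8637
    t=0.1863 [x] (0,2) — stop
  → r_2 = 0.1863
beam 3: φ=90°, α=285°
  cosα=0.2588 sinα=-0.9659 | (1,2) | tMaxX 3.1682 tMaxY 0.3623 | tΔX 3.8637 tΔY 1.0353
    t=0.3623 [y] (1,1)
    t=1.3976 [y] (1,0) — stop
  → r_3 = 1.3976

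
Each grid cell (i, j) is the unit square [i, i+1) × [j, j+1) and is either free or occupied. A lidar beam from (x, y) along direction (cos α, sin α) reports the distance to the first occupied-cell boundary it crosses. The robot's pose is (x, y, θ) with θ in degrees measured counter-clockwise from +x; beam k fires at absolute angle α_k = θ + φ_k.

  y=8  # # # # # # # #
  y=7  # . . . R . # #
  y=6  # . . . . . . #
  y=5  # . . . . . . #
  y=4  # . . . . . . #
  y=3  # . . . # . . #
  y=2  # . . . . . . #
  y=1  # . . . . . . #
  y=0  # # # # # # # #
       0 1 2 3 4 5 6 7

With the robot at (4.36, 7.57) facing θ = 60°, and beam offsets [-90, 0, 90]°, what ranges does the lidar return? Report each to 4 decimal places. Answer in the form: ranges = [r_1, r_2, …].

beam 1: φ=-90°, α=330°
  cosα=0.8660 sinα=-0.5000 | (4,7) | tMaxX 0.7390 tMaxY 1.1400 | tΔX 1.1547 tΔY 2.0000
    t=0.7390 [x] (5,7)
    t=1.1400 [y] (5,6)
    t=1.8937 [x] (6,6)
    t=3.0484 [x] (7,6) — stop
  → r_1 = 3.0484
beam 2: φ=0°, α=60°
  cosα=0.5000 sinα=0.8660 | (4,7) | tMaxX 1.2800 tMaxY 0.4965 | tΔX 2.0000 tΔY 1.1547
    t=0.4965 [y] (4,8) — stop
  → r_2 = 0.4965
beam 3: φ=90°, α=150°
  cosα=-0.8660 sinα=0.5000 | (4,7) | tMaxX 0.4157 tMaxY 0.8600 | tΔX 1.1547 tΔY 2.0000
    t=0.4157 [x] (3,7)
    t=0.8600 [y] (3,8) — stop
  → r_3 = 0.8600

ranges = [3.0484, 0.4965, 0.8600]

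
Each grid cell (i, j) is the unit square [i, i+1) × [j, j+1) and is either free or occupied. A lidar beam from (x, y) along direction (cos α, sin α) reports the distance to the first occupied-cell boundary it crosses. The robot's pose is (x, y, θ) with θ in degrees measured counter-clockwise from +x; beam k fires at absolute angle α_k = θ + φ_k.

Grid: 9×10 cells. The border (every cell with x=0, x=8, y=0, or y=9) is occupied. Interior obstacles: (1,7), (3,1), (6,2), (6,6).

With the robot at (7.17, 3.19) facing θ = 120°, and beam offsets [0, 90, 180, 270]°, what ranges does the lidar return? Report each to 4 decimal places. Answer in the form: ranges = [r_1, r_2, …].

ranges = [6.7088, 0.3800, 1.6600, 0.9584]

beam 1: φ=0°, α=120°
  dir = (cos 120°, sin 120°) = (-0.5000, 0.8660); from cell (7,3)
  next x-line at t=0.3400, next y-line at t=0.9353; Δt_x=2.0000, Δt_y=1.1547
    x: enter (6,3) at t=0.3400
    y: enter (6,4) at t=0.9353
    y: enter (6,5) at t=2.0900
    x: enter (5,5) at t=2.3400
    y: enter (5,6) at t=3.2447
    x: enter (4,6) at t=4.3400
    y: enter (4,7) at t=4.3994
    y: enter (4,8) at t=5.5541
    x: enter (3,8) at t=6.3400
    y: enter (3,9) at t=6.7088 ← occupied
  → r_1 = 6.7088
beam 2: φ=90°, α=210°
  dir = (cos 210°, sin 210°) = (-0.8660, -0.5000); from cell (7,3)
  next x-line at t=0.1963, next y-line at t=0.3800; Δt_x=1.1547, Δt_y=2.0000
    x: enter (6,3) at t=0.1963
    y: enter (6,2) at t=0.3800 ← occupied
  → r_2 = 0.3800
beam 3: φ=180°, α=300°
  dir = (cos 300°, sin 300°) = (0.5000, -0.8660); from cell (7,3)
  next x-line at t=1.6600, next y-line at t=0.2194; Δt_x=2.0000, Δt_y=1.1547
    y: enter (7,2) at t=0.2194
    y: enter (7,1) at t=1.3741
    x: enter (8,1) at t=1.6600 ← occupied
  → r_3 = 1.6600
beam 4: φ=270°, α=30°
  dir = (cos 30°, sin 30°) = (0.8660, 0.5000); from cell (7,3)
  next x-line at t=0.9584, next y-line at t=1.6200; Δt_x=1.1547, Δt_y=2.0000
    x: enter (8,3) at t=0.9584 ← occupied
  → r_4 = 0.9584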